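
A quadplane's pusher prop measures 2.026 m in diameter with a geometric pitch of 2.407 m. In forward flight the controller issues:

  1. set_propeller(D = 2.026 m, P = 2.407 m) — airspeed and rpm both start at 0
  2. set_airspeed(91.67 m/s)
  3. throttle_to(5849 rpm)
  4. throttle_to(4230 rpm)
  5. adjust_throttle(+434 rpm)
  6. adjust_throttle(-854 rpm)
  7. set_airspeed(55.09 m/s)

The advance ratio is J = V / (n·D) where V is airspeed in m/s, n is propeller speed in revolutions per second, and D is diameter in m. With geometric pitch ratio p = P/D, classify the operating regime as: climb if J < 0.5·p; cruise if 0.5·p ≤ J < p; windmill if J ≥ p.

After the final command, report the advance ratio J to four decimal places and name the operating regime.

J = 0.4282, regime = climb

set_propeller: D = 2.026 m, P = 2.407 m (p = P/D = 1.188055); state ← (V=0, rpm=0)
set_airspeed(91.67): V ← 91.67 m/s
throttle_to(5849): rpm ← 5849
throttle_to(4230): rpm ← 4230
adjust_throttle(+434): rpm ← 4230 +434 = 4664
adjust_throttle(-854): rpm ← 4664 -854 = 3810
set_airspeed(55.09): V ← 55.09 m/s
final state: V = 55.09 m/s, rpm = 3810 → n = rpm/60 = 63.500000 rev/s
J = V / (n·D) = 55.09 / (63.500000 × 2.026) = 0.428213
regime bands: climb J<0.5940 | cruise [0.5940, 1.1881) | windmill J≥1.1881
J = 0.4282 → climb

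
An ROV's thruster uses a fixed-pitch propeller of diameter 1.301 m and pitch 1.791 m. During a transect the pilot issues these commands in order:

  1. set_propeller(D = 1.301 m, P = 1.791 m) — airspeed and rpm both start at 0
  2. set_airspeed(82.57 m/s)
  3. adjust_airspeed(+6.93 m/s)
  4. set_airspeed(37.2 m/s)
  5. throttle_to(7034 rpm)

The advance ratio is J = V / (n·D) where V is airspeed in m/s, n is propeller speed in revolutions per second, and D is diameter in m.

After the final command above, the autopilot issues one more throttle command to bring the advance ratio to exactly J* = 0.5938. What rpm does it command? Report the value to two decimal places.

set_propeller: D = 1.301 m, P = 1.791 m (p = P/D = 1.376633); state ← (V=0, rpm=0)
set_airspeed(82.57): V ← 82.57 m/s
adjust_airspeed(+6.93): V ← 82.57 +6.93 = 89.5 m/s
set_airspeed(37.2): V ← 37.2 m/s
throttle_to(7034): rpm ← 7034
final state: V = 37.2 m/s, rpm = 7034 → n = rpm/60 = 117.233333 rev/s
target J* = 0.5938; solve J* = V/(n·D) for n: n = V/(J*·D) = 37.2/(0.5938 × 1.301) = 48.153233 rev/s
rpm = 60·n = 2889.193974

rpm = 2889.19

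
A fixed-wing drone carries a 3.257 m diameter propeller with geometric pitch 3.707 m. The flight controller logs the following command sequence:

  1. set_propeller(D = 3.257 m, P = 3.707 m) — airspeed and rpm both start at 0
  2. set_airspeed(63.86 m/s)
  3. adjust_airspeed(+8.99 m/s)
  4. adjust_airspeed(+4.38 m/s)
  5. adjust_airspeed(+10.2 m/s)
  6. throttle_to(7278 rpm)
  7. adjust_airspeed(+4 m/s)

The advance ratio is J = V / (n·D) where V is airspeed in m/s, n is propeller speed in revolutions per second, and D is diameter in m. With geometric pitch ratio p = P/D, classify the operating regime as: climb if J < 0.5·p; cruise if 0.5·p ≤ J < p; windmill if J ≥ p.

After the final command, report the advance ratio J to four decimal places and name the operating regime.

J = 0.2314, regime = climb

set_propeller: D = 3.257 m, P = 3.707 m (p = P/D = 1.138164); state ← (V=0, rpm=0)
set_airspeed(63.86): V ← 63.86 m/s
adjust_airspeed(+8.99): V ← 63.86 +8.99 = 72.85 m/s
adjust_airspeed(+4.38): V ← 72.85 +4.38 = 77.23 m/s
adjust_airspeed(+10.2): V ← 77.23 +10.2 = 87.43 m/s
throttle_to(7278): rpm ← 7278
adjust_airspeed(+4): V ← 87.43 +4 = 91.43 m/s
final state: V = 91.43 m/s, rpm = 7278 → n = rpm/60 = 121.300000 rev/s
J = V / (n·D) = 91.43 / (121.300000 × 3.257) = 0.231425
regime bands: climb J<0.5691 | cruise [0.5691, 1.1382) | windmill J≥1.1382
J = 0.2314 → climb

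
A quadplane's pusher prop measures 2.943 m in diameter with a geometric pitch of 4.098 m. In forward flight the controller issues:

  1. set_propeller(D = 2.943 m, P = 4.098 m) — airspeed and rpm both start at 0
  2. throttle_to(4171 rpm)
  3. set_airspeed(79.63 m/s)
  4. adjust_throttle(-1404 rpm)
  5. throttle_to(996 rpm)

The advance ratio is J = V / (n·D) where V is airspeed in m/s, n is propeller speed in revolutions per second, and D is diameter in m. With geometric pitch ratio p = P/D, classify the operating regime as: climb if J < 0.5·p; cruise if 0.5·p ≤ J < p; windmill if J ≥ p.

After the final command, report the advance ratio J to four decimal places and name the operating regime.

set_propeller: D = 2.943 m, P = 4.098 m (p = P/D = 1.392457); state ← (V=0, rpm=0)
throttle_to(4171): rpm ← 4171
set_airspeed(79.63): V ← 79.63 m/s
adjust_throttle(-1404): rpm ← 4171 -1404 = 2767
throttle_to(996): rpm ← 996
final state: V = 79.63 m/s, rpm = 996 → n = rpm/60 = 16.600000 rev/s
J = V / (n·D) = 79.63 / (16.600000 × 2.943) = 1.629965
regime bands: climb J<0.6962 | cruise [0.6962, 1.3925) | windmill J≥1.3925
J = 1.6300 → windmill

J = 1.6300, regime = windmill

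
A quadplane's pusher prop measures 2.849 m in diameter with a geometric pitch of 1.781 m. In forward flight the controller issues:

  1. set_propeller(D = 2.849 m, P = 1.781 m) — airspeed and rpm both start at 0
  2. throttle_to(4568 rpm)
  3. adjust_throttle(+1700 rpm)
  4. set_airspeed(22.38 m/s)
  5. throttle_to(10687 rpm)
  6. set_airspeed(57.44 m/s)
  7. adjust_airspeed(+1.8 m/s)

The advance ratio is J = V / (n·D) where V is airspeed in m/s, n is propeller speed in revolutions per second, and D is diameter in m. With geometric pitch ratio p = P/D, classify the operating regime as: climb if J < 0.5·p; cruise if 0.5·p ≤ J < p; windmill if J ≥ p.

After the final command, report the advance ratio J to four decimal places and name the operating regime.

J = 0.1167, regime = climb

set_propeller: D = 2.849 m, P = 1.781 m (p = P/D = 0.625132); state ← (V=0, rpm=0)
throttle_to(4568): rpm ← 4568
adjust_throttle(+1700): rpm ← 4568 +1700 = 6268
set_airspeed(22.38): V ← 22.38 m/s
throttle_to(10687): rpm ← 10687
set_airspeed(57.44): V ← 57.44 m/s
adjust_airspeed(+1.8): V ← 57.44 +1.8 = 59.24 m/s
final state: V = 59.24 m/s, rpm = 10687 → n = rpm/60 = 178.116667 rev/s
J = V / (n·D) = 59.24 / (178.116667 × 2.849) = 0.116740
regime bands: climb J<0.3126 | cruise [0.3126, 0.6251) | windmill J≥0.6251
J = 0.1167 → climb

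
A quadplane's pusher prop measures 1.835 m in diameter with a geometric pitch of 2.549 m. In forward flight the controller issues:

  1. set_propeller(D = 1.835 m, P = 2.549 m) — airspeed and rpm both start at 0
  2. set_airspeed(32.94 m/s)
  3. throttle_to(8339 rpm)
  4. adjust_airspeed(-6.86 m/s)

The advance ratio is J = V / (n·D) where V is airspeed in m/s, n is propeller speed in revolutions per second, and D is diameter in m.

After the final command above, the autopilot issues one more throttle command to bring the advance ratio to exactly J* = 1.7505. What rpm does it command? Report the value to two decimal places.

rpm = 487.15

set_propeller: D = 1.835 m, P = 2.549 m (p = P/D = 1.389101); state ← (V=0, rpm=0)
set_airspeed(32.94): V ← 32.94 m/s
throttle_to(8339): rpm ← 8339
adjust_airspeed(-6.86): V ← 32.94 -6.86 = 26.08 m/s
final state: V = 26.08 m/s, rpm = 8339 → n = rpm/60 = 138.983333 rev/s
target J* = 1.7505; solve J* = V/(n·D) for n: n = V/(J*·D) = 26.08/(1.7505 × 1.835) = 8.119128 rev/s
rpm = 60·n = 487.147697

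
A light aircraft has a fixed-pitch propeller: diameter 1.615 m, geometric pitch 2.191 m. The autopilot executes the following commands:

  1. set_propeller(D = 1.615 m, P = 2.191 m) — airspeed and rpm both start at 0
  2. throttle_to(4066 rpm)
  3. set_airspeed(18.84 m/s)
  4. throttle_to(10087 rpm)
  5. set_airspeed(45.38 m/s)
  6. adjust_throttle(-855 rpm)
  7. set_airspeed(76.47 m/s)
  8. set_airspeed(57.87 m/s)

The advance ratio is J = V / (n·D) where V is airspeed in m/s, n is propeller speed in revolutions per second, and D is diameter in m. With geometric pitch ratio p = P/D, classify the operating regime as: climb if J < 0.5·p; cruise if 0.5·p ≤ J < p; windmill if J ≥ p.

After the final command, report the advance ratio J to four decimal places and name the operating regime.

set_propeller: D = 1.615 m, P = 2.191 m (p = P/D = 1.356656); state ← (V=0, rpm=0)
throttle_to(4066): rpm ← 4066
set_airspeed(18.84): V ← 18.84 m/s
throttle_to(10087): rpm ← 10087
set_airspeed(45.38): V ← 45.38 m/s
adjust_throttle(-855): rpm ← 10087 -855 = 9232
set_airspeed(76.47): V ← 76.47 m/s
set_airspeed(57.87): V ← 57.87 m/s
final state: V = 57.87 m/s, rpm = 9232 → n = rpm/60 = 153.866667 rev/s
J = V / (n·D) = 57.87 / (153.866667 × 1.615) = 0.232882
regime bands: climb J<0.6783 | cruise [0.6783, 1.3567) | windmill J≥1.3567
J = 0.2329 → climb

J = 0.2329, regime = climb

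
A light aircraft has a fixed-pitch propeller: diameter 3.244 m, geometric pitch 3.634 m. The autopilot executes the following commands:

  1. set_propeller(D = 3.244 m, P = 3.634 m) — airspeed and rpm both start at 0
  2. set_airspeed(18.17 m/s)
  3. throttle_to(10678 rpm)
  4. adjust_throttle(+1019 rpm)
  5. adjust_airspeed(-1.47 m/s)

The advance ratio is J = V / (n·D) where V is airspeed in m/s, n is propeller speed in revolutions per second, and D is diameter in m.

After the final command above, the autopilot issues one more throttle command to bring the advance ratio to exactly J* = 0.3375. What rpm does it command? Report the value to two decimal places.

rpm = 915.19

set_propeller: D = 3.244 m, P = 3.634 m (p = P/D = 1.120222); state ← (V=0, rpm=0)
set_airspeed(18.17): V ← 18.17 m/s
throttle_to(10678): rpm ← 10678
adjust_throttle(+1019): rpm ← 10678 +1019 = 11697
adjust_airspeed(-1.47): V ← 18.17 -1.47 = 16.7 m/s
final state: V = 16.7 m/s, rpm = 11697 → n = rpm/60 = 194.950000 rev/s
target J* = 0.3375; solve J* = V/(n·D) for n: n = V/(J*·D) = 16.7/(0.3375 × 3.244) = 15.253231 rev/s
rpm = 60·n = 915.193862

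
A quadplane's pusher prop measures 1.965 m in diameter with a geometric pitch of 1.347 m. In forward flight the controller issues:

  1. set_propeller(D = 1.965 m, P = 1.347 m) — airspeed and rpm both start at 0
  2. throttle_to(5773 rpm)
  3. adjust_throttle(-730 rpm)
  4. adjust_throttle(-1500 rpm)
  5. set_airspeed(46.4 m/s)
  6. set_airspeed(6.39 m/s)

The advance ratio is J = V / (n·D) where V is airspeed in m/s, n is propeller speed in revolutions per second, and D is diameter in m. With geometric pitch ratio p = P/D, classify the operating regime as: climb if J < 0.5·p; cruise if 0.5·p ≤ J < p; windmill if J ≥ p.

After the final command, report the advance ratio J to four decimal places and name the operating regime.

J = 0.0551, regime = climb

set_propeller: D = 1.965 m, P = 1.347 m (p = P/D = 0.685496); state ← (V=0, rpm=0)
throttle_to(5773): rpm ← 5773
adjust_throttle(-730): rpm ← 5773 -730 = 5043
adjust_throttle(-1500): rpm ← 5043 -1500 = 3543
set_airspeed(46.4): V ← 46.4 m/s
set_airspeed(6.39): V ← 6.39 m/s
final state: V = 6.39 m/s, rpm = 3543 → n = rpm/60 = 59.050000 rev/s
J = V / (n·D) = 6.39 / (59.050000 × 1.965) = 0.055070
regime bands: climb J<0.3427 | cruise [0.3427, 0.6855) | windmill J≥0.6855
J = 0.0551 → climb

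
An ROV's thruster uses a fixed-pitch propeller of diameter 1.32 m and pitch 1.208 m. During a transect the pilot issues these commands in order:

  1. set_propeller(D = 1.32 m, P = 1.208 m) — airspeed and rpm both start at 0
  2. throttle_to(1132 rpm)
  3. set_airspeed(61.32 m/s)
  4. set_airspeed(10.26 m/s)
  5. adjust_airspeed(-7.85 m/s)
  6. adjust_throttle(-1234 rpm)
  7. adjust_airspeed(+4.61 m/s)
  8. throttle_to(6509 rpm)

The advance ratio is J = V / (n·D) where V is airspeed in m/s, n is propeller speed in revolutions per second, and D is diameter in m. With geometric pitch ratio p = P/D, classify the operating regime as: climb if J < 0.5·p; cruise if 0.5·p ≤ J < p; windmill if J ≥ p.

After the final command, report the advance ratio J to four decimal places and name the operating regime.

J = 0.0490, regime = climb

set_propeller: D = 1.32 m, P = 1.208 m (p = P/D = 0.915152); state ← (V=0, rpm=0)
throttle_to(1132): rpm ← 1132
set_airspeed(61.32): V ← 61.32 m/s
set_airspeed(10.26): V ← 10.26 m/s
adjust_airspeed(-7.85): V ← 10.26 -7.85 = 2.41 m/s
adjust_throttle(-1234): rpm ← 1132 -1234 = -102
adjust_airspeed(+4.61): V ← 2.41 +4.61 = 7.02 m/s
throttle_to(6509): rpm ← 6509
final state: V = 7.02 m/s, rpm = 6509 → n = rpm/60 = 108.483333 rev/s
J = V / (n·D) = 7.02 / (108.483333 × 1.32) = 0.049023
regime bands: climb J<0.4576 | cruise [0.4576, 0.9152) | windmill J≥0.9152
J = 0.0490 → climb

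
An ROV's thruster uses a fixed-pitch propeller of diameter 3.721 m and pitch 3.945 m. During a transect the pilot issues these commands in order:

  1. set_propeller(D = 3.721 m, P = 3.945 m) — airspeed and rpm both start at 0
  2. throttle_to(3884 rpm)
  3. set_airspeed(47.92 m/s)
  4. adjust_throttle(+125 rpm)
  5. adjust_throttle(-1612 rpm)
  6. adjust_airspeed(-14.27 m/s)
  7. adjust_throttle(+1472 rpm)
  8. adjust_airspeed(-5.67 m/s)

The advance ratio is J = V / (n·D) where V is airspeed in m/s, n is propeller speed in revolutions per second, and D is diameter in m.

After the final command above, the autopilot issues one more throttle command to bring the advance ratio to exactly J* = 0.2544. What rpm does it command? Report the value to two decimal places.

set_propeller: D = 3.721 m, P = 3.945 m (p = P/D = 1.060199); state ← (V=0, rpm=0)
throttle_to(3884): rpm ← 3884
set_airspeed(47.92): V ← 47.92 m/s
adjust_throttle(+125): rpm ← 3884 +125 = 4009
adjust_throttle(-1612): rpm ← 4009 -1612 = 2397
adjust_airspeed(-14.27): V ← 47.92 -14.27 = 33.65 m/s
adjust_throttle(+1472): rpm ← 2397 +1472 = 3869
adjust_airspeed(-5.67): V ← 33.65 -5.67 = 27.98 m/s
final state: V = 27.98 m/s, rpm = 3869 → n = rpm/60 = 64.483333 rev/s
target J* = 0.2544; solve J* = V/(n·D) for n: n = V/(J*·D) = 27.98/(0.2544 × 3.721) = 29.557720 rev/s
rpm = 60·n = 1773.463210

rpm = 1773.46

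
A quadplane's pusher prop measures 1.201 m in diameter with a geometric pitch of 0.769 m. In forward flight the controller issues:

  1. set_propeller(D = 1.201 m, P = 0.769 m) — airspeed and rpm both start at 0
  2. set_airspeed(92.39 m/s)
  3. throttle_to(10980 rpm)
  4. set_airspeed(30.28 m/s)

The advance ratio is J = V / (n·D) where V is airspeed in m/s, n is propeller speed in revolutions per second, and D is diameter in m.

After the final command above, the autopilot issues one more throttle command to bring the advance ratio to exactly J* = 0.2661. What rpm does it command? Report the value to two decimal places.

set_propeller: D = 1.201 m, P = 0.769 m (p = P/D = 0.640300); state ← (V=0, rpm=0)
set_airspeed(92.39): V ← 92.39 m/s
throttle_to(10980): rpm ← 10980
set_airspeed(30.28): V ← 30.28 m/s
final state: V = 30.28 m/s, rpm = 10980 → n = rpm/60 = 183.000000 rev/s
target J* = 0.2661; solve J* = V/(n·D) for n: n = V/(J*·D) = 30.28/(0.2661 × 1.201) = 94.747550 rev/s
rpm = 60·n = 5684.853002

rpm = 5684.85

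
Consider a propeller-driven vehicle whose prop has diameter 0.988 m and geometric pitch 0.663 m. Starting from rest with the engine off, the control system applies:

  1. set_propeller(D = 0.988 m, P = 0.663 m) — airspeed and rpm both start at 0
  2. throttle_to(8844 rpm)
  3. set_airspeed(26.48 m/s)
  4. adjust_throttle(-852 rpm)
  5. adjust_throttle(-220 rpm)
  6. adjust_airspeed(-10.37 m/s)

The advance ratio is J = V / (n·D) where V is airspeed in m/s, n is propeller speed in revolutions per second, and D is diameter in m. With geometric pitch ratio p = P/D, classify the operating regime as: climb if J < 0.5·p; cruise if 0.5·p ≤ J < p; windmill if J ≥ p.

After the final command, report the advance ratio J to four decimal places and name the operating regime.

set_propeller: D = 0.988 m, P = 0.663 m (p = P/D = 0.671053); state ← (V=0, rpm=0)
throttle_to(8844): rpm ← 8844
set_airspeed(26.48): V ← 26.48 m/s
adjust_throttle(-852): rpm ← 8844 -852 = 7992
adjust_throttle(-220): rpm ← 7992 -220 = 7772
adjust_airspeed(-10.37): V ← 26.48 -10.37 = 16.11 m/s
final state: V = 16.11 m/s, rpm = 7772 → n = rpm/60 = 129.533333 rev/s
J = V / (n·D) = 16.11 / (129.533333 × 0.988) = 0.125880
regime bands: climb J<0.3355 | cruise [0.3355, 0.6711) | windmill J≥0.6711
J = 0.1259 → climb

J = 0.1259, regime = climb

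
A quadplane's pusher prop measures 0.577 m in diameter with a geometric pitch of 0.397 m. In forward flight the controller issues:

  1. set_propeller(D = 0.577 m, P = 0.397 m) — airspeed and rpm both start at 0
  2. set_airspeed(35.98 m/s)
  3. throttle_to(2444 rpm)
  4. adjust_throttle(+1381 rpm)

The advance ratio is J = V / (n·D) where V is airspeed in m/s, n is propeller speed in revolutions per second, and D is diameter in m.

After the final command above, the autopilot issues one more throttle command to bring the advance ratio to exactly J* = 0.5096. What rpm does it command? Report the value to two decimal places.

set_propeller: D = 0.577 m, P = 0.397 m (p = P/D = 0.688042); state ← (V=0, rpm=0)
set_airspeed(35.98): V ← 35.98 m/s
throttle_to(2444): rpm ← 2444
adjust_throttle(+1381): rpm ← 2444 +1381 = 3825
final state: V = 35.98 m/s, rpm = 3825 → n = rpm/60 = 63.750000 rev/s
target J* = 0.5096; solve J* = V/(n·D) for n: n = V/(J*·D) = 35.98/(0.5096 × 0.577) = 122.364637 rev/s
rpm = 60·n = 7341.878226

rpm = 7341.88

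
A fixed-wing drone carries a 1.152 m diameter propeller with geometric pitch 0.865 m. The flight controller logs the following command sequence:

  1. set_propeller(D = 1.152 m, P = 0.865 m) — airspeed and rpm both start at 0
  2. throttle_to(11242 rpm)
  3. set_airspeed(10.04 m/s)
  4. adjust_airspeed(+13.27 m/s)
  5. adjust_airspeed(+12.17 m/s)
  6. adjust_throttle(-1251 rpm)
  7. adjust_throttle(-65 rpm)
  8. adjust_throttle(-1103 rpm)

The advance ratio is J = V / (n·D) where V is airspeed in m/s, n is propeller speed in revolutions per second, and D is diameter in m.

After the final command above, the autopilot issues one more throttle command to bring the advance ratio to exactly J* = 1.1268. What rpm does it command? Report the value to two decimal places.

set_propeller: D = 1.152 m, P = 0.865 m (p = P/D = 0.750868); state ← (V=0, rpm=0)
throttle_to(11242): rpm ← 11242
set_airspeed(10.04): V ← 10.04 m/s
adjust_airspeed(+13.27): V ← 10.04 +13.27 = 23.31 m/s
adjust_airspeed(+12.17): V ← 23.31 +12.17 = 35.48 m/s
adjust_throttle(-1251): rpm ← 11242 -1251 = 9991
adjust_throttle(-65): rpm ← 9991 -65 = 9926
adjust_throttle(-1103): rpm ← 9926 -1103 = 8823
final state: V = 35.48 m/s, rpm = 8823 → n = rpm/60 = 147.050000 rev/s
target J* = 1.1268; solve J* = V/(n·D) for n: n = V/(J*·D) = 35.48/(1.1268 × 1.152) = 27.332811 rev/s
rpm = 60·n = 1639.968643

rpm = 1639.97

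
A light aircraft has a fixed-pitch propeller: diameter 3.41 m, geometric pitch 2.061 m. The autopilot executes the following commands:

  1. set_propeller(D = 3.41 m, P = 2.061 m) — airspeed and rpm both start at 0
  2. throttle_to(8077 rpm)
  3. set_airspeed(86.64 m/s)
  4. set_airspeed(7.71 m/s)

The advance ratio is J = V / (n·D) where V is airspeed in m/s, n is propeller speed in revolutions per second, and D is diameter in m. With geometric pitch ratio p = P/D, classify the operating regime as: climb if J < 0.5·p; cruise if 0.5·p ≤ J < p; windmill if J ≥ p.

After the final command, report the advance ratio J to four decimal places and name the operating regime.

set_propeller: D = 3.41 m, P = 2.061 m (p = P/D = 0.604399); state ← (V=0, rpm=0)
throttle_to(8077): rpm ← 8077
set_airspeed(86.64): V ← 86.64 m/s
set_airspeed(7.71): V ← 7.71 m/s
final state: V = 7.71 m/s, rpm = 8077 → n = rpm/60 = 134.616667 rev/s
J = V / (n·D) = 7.71 / (134.616667 × 3.41) = 0.016796
regime bands: climb J<0.3022 | cruise [0.3022, 0.6044) | windmill J≥0.6044
J = 0.0168 → climb

J = 0.0168, regime = climb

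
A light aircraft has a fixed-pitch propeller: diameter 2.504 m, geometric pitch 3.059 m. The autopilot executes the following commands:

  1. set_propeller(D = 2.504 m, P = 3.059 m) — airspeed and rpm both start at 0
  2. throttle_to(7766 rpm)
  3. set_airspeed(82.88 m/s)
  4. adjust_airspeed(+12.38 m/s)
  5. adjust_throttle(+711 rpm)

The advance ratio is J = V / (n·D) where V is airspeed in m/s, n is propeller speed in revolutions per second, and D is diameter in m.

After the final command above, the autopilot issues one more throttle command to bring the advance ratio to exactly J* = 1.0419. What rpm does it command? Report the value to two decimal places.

rpm = 2190.79

set_propeller: D = 2.504 m, P = 3.059 m (p = P/D = 1.221645); state ← (V=0, rpm=0)
throttle_to(7766): rpm ← 7766
set_airspeed(82.88): V ← 82.88 m/s
adjust_airspeed(+12.38): V ← 82.88 +12.38 = 95.26 m/s
adjust_throttle(+711): rpm ← 7766 +711 = 8477
final state: V = 95.26 m/s, rpm = 8477 → n = rpm/60 = 141.283333 rev/s
target J* = 1.0419; solve J* = V/(n·D) for n: n = V/(J*·D) = 95.26/(1.0419 × 2.504) = 36.513227 rev/s
rpm = 60·n = 2190.793607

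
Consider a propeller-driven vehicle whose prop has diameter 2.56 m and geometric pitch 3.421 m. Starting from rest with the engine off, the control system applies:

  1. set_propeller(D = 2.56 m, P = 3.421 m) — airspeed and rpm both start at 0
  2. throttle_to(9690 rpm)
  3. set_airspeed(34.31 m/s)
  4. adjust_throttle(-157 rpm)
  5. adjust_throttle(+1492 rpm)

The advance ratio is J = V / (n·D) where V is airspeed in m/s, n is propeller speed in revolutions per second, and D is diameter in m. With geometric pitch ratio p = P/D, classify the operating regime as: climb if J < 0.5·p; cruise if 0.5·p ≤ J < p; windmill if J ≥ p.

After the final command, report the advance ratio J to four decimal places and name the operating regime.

J = 0.0729, regime = climb

set_propeller: D = 2.56 m, P = 3.421 m (p = P/D = 1.336328); state ← (V=0, rpm=0)
throttle_to(9690): rpm ← 9690
set_airspeed(34.31): V ← 34.31 m/s
adjust_throttle(-157): rpm ← 9690 -157 = 9533
adjust_throttle(+1492): rpm ← 9533 +1492 = 11025
final state: V = 34.31 m/s, rpm = 11025 → n = rpm/60 = 183.750000 rev/s
J = V / (n·D) = 34.31 / (183.750000 × 2.56) = 0.072938
regime bands: climb J<0.6682 | cruise [0.6682, 1.3363) | windmill J≥1.3363
J = 0.0729 → climb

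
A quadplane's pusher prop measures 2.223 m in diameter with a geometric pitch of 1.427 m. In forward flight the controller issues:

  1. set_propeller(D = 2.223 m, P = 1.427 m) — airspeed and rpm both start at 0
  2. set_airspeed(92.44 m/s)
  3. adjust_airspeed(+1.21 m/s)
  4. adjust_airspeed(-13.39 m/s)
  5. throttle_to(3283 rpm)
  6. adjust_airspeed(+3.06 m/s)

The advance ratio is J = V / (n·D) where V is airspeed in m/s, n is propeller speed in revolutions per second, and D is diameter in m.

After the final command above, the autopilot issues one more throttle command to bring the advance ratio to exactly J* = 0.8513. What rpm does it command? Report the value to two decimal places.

rpm = 2641.67

set_propeller: D = 2.223 m, P = 1.427 m (p = P/D = 0.641925); state ← (V=0, rpm=0)
set_airspeed(92.44): V ← 92.44 m/s
adjust_airspeed(+1.21): V ← 92.44 +1.21 = 93.65 m/s
adjust_airspeed(-13.39): V ← 93.65 -13.39 = 80.26 m/s
throttle_to(3283): rpm ← 3283
adjust_airspeed(+3.06): V ← 80.26 +3.06 = 83.32 m/s
final state: V = 83.32 m/s, rpm = 3283 → n = rpm/60 = 54.716667 rev/s
target J* = 0.8513; solve J* = V/(n·D) for n: n = V/(J*·D) = 83.32/(0.8513 × 2.223) = 44.027818 rev/s
rpm = 60·n = 2641.669096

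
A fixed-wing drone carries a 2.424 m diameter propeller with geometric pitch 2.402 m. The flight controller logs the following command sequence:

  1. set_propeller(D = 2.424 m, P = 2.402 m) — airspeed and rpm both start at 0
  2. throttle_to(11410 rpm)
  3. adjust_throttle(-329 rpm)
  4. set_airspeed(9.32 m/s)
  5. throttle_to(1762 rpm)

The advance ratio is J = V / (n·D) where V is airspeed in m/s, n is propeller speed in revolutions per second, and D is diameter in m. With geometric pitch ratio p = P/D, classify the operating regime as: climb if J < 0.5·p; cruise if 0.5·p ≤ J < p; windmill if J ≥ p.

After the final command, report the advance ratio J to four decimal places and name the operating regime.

set_propeller: D = 2.424 m, P = 2.402 m (p = P/D = 0.990924); state ← (V=0, rpm=0)
throttle_to(11410): rpm ← 11410
adjust_throttle(-329): rpm ← 11410 -329 = 11081
set_airspeed(9.32): V ← 9.32 m/s
throttle_to(1762): rpm ← 1762
final state: V = 9.32 m/s, rpm = 1762 → n = rpm/60 = 29.366667 rev/s
J = V / (n·D) = 9.32 / (29.366667 × 2.424) = 0.130927
regime bands: climb J<0.4955 | cruise [0.4955, 0.9909) | windmill J≥0.9909
J = 0.1309 → climb

J = 0.1309, regime = climb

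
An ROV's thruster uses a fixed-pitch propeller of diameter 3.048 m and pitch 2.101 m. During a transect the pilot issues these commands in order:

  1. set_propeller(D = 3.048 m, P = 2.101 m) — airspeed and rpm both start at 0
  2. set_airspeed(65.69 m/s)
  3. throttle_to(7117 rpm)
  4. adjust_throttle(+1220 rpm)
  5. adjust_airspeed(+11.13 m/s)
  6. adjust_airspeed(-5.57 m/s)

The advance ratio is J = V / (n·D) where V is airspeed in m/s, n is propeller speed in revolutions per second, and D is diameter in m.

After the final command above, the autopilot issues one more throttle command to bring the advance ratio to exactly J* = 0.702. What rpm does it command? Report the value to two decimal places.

rpm = 1997.95

set_propeller: D = 3.048 m, P = 2.101 m (p = P/D = 0.689304); state ← (V=0, rpm=0)
set_airspeed(65.69): V ← 65.69 m/s
throttle_to(7117): rpm ← 7117
adjust_throttle(+1220): rpm ← 7117 +1220 = 8337
adjust_airspeed(+11.13): V ← 65.69 +11.13 = 76.82 m/s
adjust_airspeed(-5.57): V ← 76.82 -5.57 = 71.25 m/s
final state: V = 71.25 m/s, rpm = 8337 → n = rpm/60 = 138.950000 rev/s
target J* = 0.702; solve J* = V/(n·D) for n: n = V/(J*·D) = 71.25/(0.702 × 3.048) = 33.299123 rev/s
rpm = 60·n = 1997.947372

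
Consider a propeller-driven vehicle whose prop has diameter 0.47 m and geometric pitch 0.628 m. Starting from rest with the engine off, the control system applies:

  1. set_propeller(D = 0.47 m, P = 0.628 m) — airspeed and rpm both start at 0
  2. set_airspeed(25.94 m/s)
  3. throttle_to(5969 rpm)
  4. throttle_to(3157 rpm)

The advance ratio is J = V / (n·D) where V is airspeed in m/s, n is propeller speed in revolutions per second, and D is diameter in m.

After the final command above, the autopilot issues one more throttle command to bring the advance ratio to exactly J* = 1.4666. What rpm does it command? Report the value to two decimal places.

set_propeller: D = 0.47 m, P = 0.628 m (p = P/D = 1.336170); state ← (V=0, rpm=0)
set_airspeed(25.94): V ← 25.94 m/s
throttle_to(5969): rpm ← 5969
throttle_to(3157): rpm ← 3157
final state: V = 25.94 m/s, rpm = 3157 → n = rpm/60 = 52.616667 rev/s
target J* = 1.4666; solve J* = V/(n·D) for n: n = V/(J*·D) = 25.94/(1.4666 × 0.47) = 37.632271 rev/s
rpm = 60·n = 2257.936289

rpm = 2257.94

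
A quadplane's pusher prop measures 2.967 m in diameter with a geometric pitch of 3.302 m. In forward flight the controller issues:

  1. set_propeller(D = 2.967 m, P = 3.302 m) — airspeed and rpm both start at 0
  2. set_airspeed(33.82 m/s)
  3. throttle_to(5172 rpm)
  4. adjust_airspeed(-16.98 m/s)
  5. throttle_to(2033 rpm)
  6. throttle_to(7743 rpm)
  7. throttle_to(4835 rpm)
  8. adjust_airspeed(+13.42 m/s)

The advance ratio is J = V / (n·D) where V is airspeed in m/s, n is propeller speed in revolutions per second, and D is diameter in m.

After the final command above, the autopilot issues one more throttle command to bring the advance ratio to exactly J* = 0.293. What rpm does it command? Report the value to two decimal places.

rpm = 2088.50

set_propeller: D = 2.967 m, P = 3.302 m (p = P/D = 1.112909); state ← (V=0, rpm=0)
set_airspeed(33.82): V ← 33.82 m/s
throttle_to(5172): rpm ← 5172
adjust_airspeed(-16.98): V ← 33.82 -16.98 = 16.84 m/s
throttle_to(2033): rpm ← 2033
throttle_to(7743): rpm ← 7743
throttle_to(4835): rpm ← 4835
adjust_airspeed(+13.42): V ← 16.84 +13.42 = 30.26 m/s
final state: V = 30.26 m/s, rpm = 4835 → n = rpm/60 = 80.583333 rev/s
target J* = 0.293; solve J* = V/(n·D) for n: n = V/(J*·D) = 30.26/(0.293 × 2.967) = 34.808376 rev/s
rpm = 60·n = 2088.502538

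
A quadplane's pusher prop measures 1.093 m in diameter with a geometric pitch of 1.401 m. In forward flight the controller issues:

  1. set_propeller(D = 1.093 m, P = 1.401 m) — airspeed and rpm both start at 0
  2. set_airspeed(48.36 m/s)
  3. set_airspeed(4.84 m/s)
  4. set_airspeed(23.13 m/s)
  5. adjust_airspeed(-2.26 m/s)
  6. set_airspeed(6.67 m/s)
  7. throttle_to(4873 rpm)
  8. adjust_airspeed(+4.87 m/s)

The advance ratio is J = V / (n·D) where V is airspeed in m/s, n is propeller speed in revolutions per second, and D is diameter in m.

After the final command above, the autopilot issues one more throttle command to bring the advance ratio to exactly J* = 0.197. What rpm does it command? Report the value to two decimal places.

rpm = 3215.66

set_propeller: D = 1.093 m, P = 1.401 m (p = P/D = 1.281793); state ← (V=0, rpm=0)
set_airspeed(48.36): V ← 48.36 m/s
set_airspeed(4.84): V ← 4.84 m/s
set_airspeed(23.13): V ← 23.13 m/s
adjust_airspeed(-2.26): V ← 23.13 -2.26 = 20.87 m/s
set_airspeed(6.67): V ← 6.67 m/s
throttle_to(4873): rpm ← 4873
adjust_airspeed(+4.87): V ← 6.67 +4.87 = 11.54 m/s
final state: V = 11.54 m/s, rpm = 4873 → n = rpm/60 = 81.216667 rev/s
target J* = 0.197; solve J* = V/(n·D) for n: n = V/(J*·D) = 11.54/(0.197 × 1.093) = 53.594401 rev/s
rpm = 60·n = 3215.664055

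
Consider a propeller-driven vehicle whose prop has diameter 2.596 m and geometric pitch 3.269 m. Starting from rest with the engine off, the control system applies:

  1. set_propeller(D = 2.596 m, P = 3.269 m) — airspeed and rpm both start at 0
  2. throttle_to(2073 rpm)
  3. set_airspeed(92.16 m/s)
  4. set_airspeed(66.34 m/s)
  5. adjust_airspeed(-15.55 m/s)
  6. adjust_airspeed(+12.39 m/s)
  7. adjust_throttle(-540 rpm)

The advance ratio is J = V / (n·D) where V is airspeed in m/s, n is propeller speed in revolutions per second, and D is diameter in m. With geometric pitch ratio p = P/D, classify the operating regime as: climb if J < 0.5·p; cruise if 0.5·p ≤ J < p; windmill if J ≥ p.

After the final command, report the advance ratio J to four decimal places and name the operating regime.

J = 0.9525, regime = cruise

set_propeller: D = 2.596 m, P = 3.269 m (p = P/D = 1.259245); state ← (V=0, rpm=0)
throttle_to(2073): rpm ← 2073
set_airspeed(92.16): V ← 92.16 m/s
set_airspeed(66.34): V ← 66.34 m/s
adjust_airspeed(-15.55): V ← 66.34 -15.55 = 50.79 m/s
adjust_airspeed(+12.39): V ← 50.79 +12.39 = 63.18 m/s
adjust_throttle(-540): rpm ← 2073 -540 = 1533
final state: V = 63.18 m/s, rpm = 1533 → n = rpm/60 = 25.550000 rev/s
J = V / (n·D) = 63.18 / (25.550000 × 2.596) = 0.952542
regime bands: climb J<0.6296 | cruise [0.6296, 1.2592) | windmill J≥1.2592
J = 0.9525 → cruise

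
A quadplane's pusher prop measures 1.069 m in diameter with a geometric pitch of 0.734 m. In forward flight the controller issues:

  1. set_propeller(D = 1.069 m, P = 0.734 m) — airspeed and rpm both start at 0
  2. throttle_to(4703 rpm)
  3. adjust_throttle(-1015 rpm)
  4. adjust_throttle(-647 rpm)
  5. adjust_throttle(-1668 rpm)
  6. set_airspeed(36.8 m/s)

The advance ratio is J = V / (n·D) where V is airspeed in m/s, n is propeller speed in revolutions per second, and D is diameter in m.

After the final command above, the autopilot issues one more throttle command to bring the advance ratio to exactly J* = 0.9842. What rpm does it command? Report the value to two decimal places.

rpm = 2098.64

set_propeller: D = 1.069 m, P = 0.734 m (p = P/D = 0.686623); state ← (V=0, rpm=0)
throttle_to(4703): rpm ← 4703
adjust_throttle(-1015): rpm ← 4703 -1015 = 3688
adjust_throttle(-647): rpm ← 3688 -647 = 3041
adjust_throttle(-1668): rpm ← 3041 -1668 = 1373
set_airspeed(36.8): V ← 36.8 m/s
final state: V = 36.8 m/s, rpm = 1373 → n = rpm/60 = 22.883333 rev/s
target J* = 0.9842; solve J* = V/(n·D) for n: n = V/(J*·D) = 36.8/(0.9842 × 1.069) = 34.977338 rev/s
rpm = 60·n = 2098.640275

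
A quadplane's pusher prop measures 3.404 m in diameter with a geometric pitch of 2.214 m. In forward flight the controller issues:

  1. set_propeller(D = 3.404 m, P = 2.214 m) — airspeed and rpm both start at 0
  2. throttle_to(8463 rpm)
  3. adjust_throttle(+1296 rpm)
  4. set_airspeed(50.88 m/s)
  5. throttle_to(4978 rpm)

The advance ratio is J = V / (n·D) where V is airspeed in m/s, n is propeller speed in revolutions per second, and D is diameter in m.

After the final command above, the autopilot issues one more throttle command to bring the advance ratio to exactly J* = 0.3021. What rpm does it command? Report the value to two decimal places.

rpm = 2968.64

set_propeller: D = 3.404 m, P = 2.214 m (p = P/D = 0.650411); state ← (V=0, rpm=0)
throttle_to(8463): rpm ← 8463
adjust_throttle(+1296): rpm ← 8463 +1296 = 9759
set_airspeed(50.88): V ← 50.88 m/s
throttle_to(4978): rpm ← 4978
final state: V = 50.88 m/s, rpm = 4978 → n = rpm/60 = 82.966667 rev/s
target J* = 0.3021; solve J* = V/(n·D) for n: n = V/(J*·D) = 50.88/(0.3021 × 3.404) = 49.477395 rev/s
rpm = 60·n = 2968.643701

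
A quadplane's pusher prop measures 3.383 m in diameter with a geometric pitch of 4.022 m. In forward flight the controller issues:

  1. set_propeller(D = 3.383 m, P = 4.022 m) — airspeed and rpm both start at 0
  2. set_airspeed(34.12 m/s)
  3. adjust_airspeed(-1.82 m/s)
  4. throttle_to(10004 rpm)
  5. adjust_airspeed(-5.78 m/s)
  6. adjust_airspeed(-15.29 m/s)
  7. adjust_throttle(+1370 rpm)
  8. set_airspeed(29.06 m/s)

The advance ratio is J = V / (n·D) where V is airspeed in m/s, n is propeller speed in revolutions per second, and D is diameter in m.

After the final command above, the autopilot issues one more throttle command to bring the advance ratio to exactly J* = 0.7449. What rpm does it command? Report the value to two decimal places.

set_propeller: D = 3.383 m, P = 4.022 m (p = P/D = 1.188886); state ← (V=0, rpm=0)
set_airspeed(34.12): V ← 34.12 m/s
adjust_airspeed(-1.82): V ← 34.12 -1.82 = 32.3 m/s
throttle_to(10004): rpm ← 10004
adjust_airspeed(-5.78): V ← 32.3 -5.78 = 26.52 m/s
adjust_airspeed(-15.29): V ← 26.52 -15.29 = 11.23 m/s
adjust_throttle(+1370): rpm ← 10004 +1370 = 11374
set_airspeed(29.06): V ← 29.06 m/s
final state: V = 29.06 m/s, rpm = 11374 → n = rpm/60 = 189.566667 rev/s
target J* = 0.7449; solve J* = V/(n·D) for n: n = V/(J*·D) = 29.06/(0.7449 × 3.383) = 11.531761 rev/s
rpm = 60·n = 691.905668

rpm = 691.91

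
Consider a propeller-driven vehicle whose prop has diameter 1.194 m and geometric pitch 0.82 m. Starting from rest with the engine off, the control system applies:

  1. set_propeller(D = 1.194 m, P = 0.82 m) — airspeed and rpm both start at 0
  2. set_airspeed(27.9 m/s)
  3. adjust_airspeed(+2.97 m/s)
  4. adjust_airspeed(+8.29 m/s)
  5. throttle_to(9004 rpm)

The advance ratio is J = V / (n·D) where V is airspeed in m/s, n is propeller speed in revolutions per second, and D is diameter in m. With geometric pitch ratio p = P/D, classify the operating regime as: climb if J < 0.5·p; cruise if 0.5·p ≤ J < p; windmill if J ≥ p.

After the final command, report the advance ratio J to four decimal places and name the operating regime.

set_propeller: D = 1.194 m, P = 0.82 m (p = P/D = 0.686767); state ← (V=0, rpm=0)
set_airspeed(27.9): V ← 27.9 m/s
adjust_airspeed(+2.97): V ← 27.9 +2.97 = 30.87 m/s
adjust_airspeed(+8.29): V ← 30.87 +8.29 = 39.16 m/s
throttle_to(9004): rpm ← 9004
final state: V = 39.16 m/s, rpm = 9004 → n = rpm/60 = 150.066667 rev/s
J = V / (n·D) = 39.16 / (150.066667 × 1.194) = 0.218552
regime bands: climb J<0.3434 | cruise [0.3434, 0.6868) | windmill J≥0.6868
J = 0.2186 → climb

J = 0.2186, regime = climb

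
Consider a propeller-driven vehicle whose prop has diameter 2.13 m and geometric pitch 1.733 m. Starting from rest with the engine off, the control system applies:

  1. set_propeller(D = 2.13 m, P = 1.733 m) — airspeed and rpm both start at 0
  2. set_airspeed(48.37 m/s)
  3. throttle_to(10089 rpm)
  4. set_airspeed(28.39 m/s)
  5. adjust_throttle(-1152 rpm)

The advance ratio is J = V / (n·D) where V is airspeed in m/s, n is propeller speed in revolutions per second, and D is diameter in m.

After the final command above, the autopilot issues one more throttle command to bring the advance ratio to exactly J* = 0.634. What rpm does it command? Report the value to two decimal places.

set_propeller: D = 2.13 m, P = 1.733 m (p = P/D = 0.813615); state ← (V=0, rpm=0)
set_airspeed(48.37): V ← 48.37 m/s
throttle_to(10089): rpm ← 10089
set_airspeed(28.39): V ← 28.39 m/s
adjust_throttle(-1152): rpm ← 10089 -1152 = 8937
final state: V = 28.39 m/s, rpm = 8937 → n = rpm/60 = 148.950000 rev/s
target J* = 0.634; solve J* = V/(n·D) for n: n = V/(J*·D) = 28.39/(0.634 × 2.13) = 21.023089 rev/s
rpm = 60·n = 1261.385347

rpm = 1261.39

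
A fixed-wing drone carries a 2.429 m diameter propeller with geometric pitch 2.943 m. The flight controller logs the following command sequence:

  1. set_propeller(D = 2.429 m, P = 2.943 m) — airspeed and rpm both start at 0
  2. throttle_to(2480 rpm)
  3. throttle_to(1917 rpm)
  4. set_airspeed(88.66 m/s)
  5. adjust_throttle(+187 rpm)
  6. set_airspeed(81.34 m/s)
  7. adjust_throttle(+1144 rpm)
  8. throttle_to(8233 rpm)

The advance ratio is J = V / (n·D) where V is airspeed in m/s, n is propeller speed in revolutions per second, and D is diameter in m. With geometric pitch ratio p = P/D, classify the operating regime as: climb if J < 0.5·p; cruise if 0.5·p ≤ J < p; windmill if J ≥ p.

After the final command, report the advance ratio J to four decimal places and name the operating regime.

J = 0.2440, regime = climb

set_propeller: D = 2.429 m, P = 2.943 m (p = P/D = 1.211610); state ← (V=0, rpm=0)
throttle_to(2480): rpm ← 2480
throttle_to(1917): rpm ← 1917
set_airspeed(88.66): V ← 88.66 m/s
adjust_throttle(+187): rpm ← 1917 +187 = 2104
set_airspeed(81.34): V ← 81.34 m/s
adjust_throttle(+1144): rpm ← 2104 +1144 = 3248
throttle_to(8233): rpm ← 8233
final state: V = 81.34 m/s, rpm = 8233 → n = rpm/60 = 137.216667 rev/s
J = V / (n·D) = 81.34 / (137.216667 × 2.429) = 0.244045
regime bands: climb J<0.6058 | cruise [0.6058, 1.2116) | windmill J≥1.2116
J = 0.2440 → climb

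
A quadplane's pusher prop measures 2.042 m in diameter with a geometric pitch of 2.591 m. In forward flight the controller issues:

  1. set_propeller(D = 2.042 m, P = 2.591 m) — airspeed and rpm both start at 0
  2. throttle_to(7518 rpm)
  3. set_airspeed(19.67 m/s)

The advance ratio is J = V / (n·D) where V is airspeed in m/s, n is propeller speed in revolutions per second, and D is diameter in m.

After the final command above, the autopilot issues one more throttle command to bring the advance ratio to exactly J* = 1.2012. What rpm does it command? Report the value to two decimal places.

set_propeller: D = 2.042 m, P = 2.591 m (p = P/D = 1.268854); state ← (V=0, rpm=0)
throttle_to(7518): rpm ← 7518
set_airspeed(19.67): V ← 19.67 m/s
final state: V = 19.67 m/s, rpm = 7518 → n = rpm/60 = 125.300000 rev/s
target J* = 1.2012; solve J* = V/(n·D) for n: n = V/(J*·D) = 19.67/(1.2012 × 2.042) = 8.019242 rev/s
rpm = 60·n = 481.154497

rpm = 481.15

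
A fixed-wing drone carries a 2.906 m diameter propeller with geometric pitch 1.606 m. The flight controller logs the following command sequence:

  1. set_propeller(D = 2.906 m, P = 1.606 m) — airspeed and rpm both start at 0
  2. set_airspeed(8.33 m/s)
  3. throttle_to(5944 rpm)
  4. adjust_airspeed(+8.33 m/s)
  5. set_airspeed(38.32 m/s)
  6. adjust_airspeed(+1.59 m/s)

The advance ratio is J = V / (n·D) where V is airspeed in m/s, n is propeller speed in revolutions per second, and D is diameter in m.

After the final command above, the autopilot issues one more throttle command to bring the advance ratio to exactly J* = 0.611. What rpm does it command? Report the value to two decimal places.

set_propeller: D = 2.906 m, P = 1.606 m (p = P/D = 0.552650); state ← (V=0, rpm=0)
set_airspeed(8.33): V ← 8.33 m/s
throttle_to(5944): rpm ← 5944
adjust_airspeed(+8.33): V ← 8.33 +8.33 = 16.66 m/s
set_airspeed(38.32): V ← 38.32 m/s
adjust_airspeed(+1.59): V ← 38.32 +1.59 = 39.91 m/s
final state: V = 39.91 m/s, rpm = 5944 → n = rpm/60 = 99.066667 rev/s
target J* = 0.611; solve J* = V/(n·D) for n: n = V/(J*·D) = 39.91/(0.611 × 2.906) = 22.477340 rev/s
rpm = 60·n = 1348.640377

rpm = 1348.64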